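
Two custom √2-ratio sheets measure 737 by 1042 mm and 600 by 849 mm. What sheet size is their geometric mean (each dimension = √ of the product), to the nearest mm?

665 × 941 mm

Short side: √(737 · 600) = √442200 ≈ 665.0 → 665 mm
Long side: √(1042 · 849) = √884658 ≈ 940.6 → 941 mm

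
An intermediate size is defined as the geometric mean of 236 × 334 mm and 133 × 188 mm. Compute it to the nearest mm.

177 × 251 mm

Short side: √(236 · 133) = √31388 ≈ 177.2 → 177 mm
Long side: √(334 · 188) = √62792 ≈ 250.6 → 251 mm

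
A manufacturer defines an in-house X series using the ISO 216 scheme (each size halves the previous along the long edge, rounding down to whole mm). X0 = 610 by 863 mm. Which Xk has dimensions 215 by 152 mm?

X0: 610 × 863 mm
X1: 431 × 610 mm
X2: 305 × 431 mm
X3: 215 × 305 mm
X4: 152 × 215 mm
X5: 107 × 152 mm
→ matches X4.

X4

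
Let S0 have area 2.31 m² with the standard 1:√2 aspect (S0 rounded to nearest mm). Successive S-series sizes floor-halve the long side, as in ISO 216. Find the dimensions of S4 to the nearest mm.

Let S0's short side be w mm. w · w√2 = 2.31 m² = 2,310,000 mm², so w ≈ 1278.1 mm and w√2 ≈ 1807.4 mm → S0 = 1278 × 1807 mm.
S1: ⌊1807/2⌋ × 1278 = 903 × 1278 mm
S2: ⌊1278/2⌋ × 903 = 639 × 903 mm
S3: ⌊903/2⌋ × 639 = 451 × 639 mm
S4: ⌊639/2⌋ × 451 = 319 × 451 mm

319 × 451 mm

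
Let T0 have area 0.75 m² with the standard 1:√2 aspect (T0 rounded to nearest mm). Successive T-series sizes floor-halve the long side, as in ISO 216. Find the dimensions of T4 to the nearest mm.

182 × 257 mm

Let T0's short side be w mm. w · w√2 = 0.75 m² = 750,000 mm², so w ≈ 728.2 mm and w√2 ≈ 1029.9 mm → T0 = 728 × 1030 mm.
T1: ⌊1030/2⌋ × 728 = 515 × 728 mm
T2: ⌊728/2⌋ × 515 = 364 × 515 mm
T3: ⌊515/2⌋ × 364 = 257 × 364 mm
T4: ⌊364/2⌋ × 257 = 182 × 257 mm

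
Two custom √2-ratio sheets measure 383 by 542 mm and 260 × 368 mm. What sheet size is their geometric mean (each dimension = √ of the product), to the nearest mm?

Short side: √(383 · 260) = √99580 ≈ 315.6 → 316 mm
Long side: √(542 · 368) = √199456 ≈ 446.6 → 447 mm

316 × 447 mm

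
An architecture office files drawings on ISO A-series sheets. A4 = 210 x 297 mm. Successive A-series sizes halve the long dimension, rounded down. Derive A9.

37 × 52 mm

A5: ⌊297/2⌋ × 210 = 148 × 210 mm
A6: ⌊210/2⌋ × 148 = 105 × 148 mm
A7: ⌊148/2⌋ × 105 = 74 × 105 mm
A8: ⌊105/2⌋ × 74 = 52 × 74 mm
A9: ⌊74/2⌋ × 52 = 37 × 52 mm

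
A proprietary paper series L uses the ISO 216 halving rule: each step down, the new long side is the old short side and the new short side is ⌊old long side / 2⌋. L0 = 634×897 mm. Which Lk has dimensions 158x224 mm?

L4

L0: 634 × 897 mm
L1: 448 × 634 mm
L2: 317 × 448 mm
L3: 224 × 317 mm
L4: 158 × 224 mm
L5: 112 × 158 mm
→ matches L4.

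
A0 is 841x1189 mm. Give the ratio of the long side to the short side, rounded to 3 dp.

1189 / 841 = 1.414
Matches √2 ≈ 1.414 — the ISO 216 defining ratio.

1.414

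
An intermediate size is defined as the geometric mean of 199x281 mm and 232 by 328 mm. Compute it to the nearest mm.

215 × 304 mm

Short side: √(199 · 232) = √46168 ≈ 214.9 → 215 mm
Long side: √(281 · 328) = √92168 ≈ 303.6 → 304 mm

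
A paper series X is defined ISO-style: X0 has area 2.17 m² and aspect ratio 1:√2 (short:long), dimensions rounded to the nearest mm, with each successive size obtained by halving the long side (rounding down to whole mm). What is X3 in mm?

438 × 619 mm

Let X0's short side be w mm. w · w√2 = 2.17 m² = 2,170,000 mm², so w ≈ 1238.7 mm and w√2 ≈ 1751.8 mm → X0 = 1239 × 1752 mm.
X1: ⌊1752/2⌋ × 1239 = 876 × 1239 mm
X2: ⌊1239/2⌋ × 876 = 619 × 876 mm
X3: ⌊876/2⌋ × 619 = 438 × 619 mm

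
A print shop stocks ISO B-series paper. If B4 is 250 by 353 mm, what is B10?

31 × 44 mm

B5: ⌊353/2⌋ × 250 = 176 × 250 mm
B6: ⌊250/2⌋ × 176 = 125 × 176 mm
B7: ⌊176/2⌋ × 125 = 88 × 125 mm
B8: ⌊125/2⌋ × 88 = 62 × 88 mm
B9: ⌊88/2⌋ × 62 = 44 × 62 mm
B10: ⌊62/2⌋ × 44 = 31 × 44 mm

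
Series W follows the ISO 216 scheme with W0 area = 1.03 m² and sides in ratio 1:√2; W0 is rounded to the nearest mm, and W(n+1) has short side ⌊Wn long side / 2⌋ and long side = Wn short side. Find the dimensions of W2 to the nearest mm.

426 × 603 mm

Let W0's short side be w mm. w · w√2 = 1.03 m² = 1,030,000 mm², so w ≈ 853.4 mm and w√2 ≈ 1206.9 mm → W0 = 853 × 1207 mm.
W1: ⌊1207/2⌋ × 853 = 603 × 853 mm
W2: ⌊853/2⌋ × 603 = 426 × 603 mm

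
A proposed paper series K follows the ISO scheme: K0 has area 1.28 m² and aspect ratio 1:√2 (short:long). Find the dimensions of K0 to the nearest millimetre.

951 × 1345 mm

Let the short side be w mm. Then w · w√2 = 1.28 m² = 1,280,000 mm².
w² = 1,280,000/√2, so w ≈ 951.4 mm; long side = w√2 ≈ 1345.4 mm.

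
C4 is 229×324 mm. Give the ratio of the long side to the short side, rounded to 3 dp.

324 / 229 = 1.415
Matches √2 ≈ 1.414 — the ISO 216 defining ratio.

1.415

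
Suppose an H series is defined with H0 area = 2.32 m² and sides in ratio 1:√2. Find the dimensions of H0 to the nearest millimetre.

Let the short side be w mm. Then w · w√2 = 2.32 m² = 2,320,000 mm².
w² = 2,320,000/√2, so w ≈ 1280.8 mm; long side = w√2 ≈ 1811.3 mm.

1281 × 1811 mm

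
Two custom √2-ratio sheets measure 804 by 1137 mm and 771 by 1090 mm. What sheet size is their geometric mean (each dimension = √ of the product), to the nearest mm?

Short side: √(804 · 771) = √619884 ≈ 787.3 → 787 mm
Long side: √(1137 · 1090) = √1239330 ≈ 1113.3 → 1113 mm

787 × 1113 mm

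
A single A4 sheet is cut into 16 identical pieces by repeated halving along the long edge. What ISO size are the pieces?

A8

16 = 2^4, so 4 halving steps.
A4 → A5 → … → A8 after 4 steps.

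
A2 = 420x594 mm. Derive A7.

74 × 105 mm

A3: ⌊594/2⌋ × 420 = 297 × 420 mm
A4: ⌊420/2⌋ × 297 = 210 × 297 mm
A5: ⌊297/2⌋ × 210 = 148 × 210 mm
A6: ⌊210/2⌋ × 148 = 105 × 148 mm
A7: ⌊148/2⌋ × 105 = 74 × 105 mm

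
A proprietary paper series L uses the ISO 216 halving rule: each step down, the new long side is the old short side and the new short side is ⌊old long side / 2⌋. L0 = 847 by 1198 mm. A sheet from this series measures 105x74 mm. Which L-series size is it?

L7

L0: 847 × 1198 mm
L1: 599 × 847 mm
L2: 423 × 599 mm
L3: 299 × 423 mm
L4: 211 × 299 mm
L5: 149 × 211 mm
L6: 105 × 149 mm
L7: 74 × 105 mm
L8: 52 × 74 mm
→ matches L7.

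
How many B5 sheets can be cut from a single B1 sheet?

16

B1 = 707 × 1000 mm; B5 = 176 × 250 mm.
Each halving step doubles the count; 4 steps from B1 to B5.
2^4 = 16.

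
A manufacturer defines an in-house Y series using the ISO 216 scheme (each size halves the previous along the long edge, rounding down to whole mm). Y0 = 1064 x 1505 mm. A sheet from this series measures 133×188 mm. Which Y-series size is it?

Y0: 1064 × 1505 mm
Y1: 752 × 1064 mm
Y2: 532 × 752 mm
Y3: 376 × 532 mm
Y4: 266 × 376 mm
Y5: 188 × 266 mm
Y6: 133 × 188 mm
Y7: 94 × 133 mm
→ matches Y6.

Y6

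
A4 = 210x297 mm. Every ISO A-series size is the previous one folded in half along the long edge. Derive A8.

A5: ⌊297/2⌋ × 210 = 148 × 210 mm
A6: ⌊210/2⌋ × 148 = 105 × 148 mm
A7: ⌊148/2⌋ × 105 = 74 × 105 mm
A8: ⌊105/2⌋ × 74 = 52 × 74 mm

52 × 74 mm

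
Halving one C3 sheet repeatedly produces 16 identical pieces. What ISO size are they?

16 = 2^4, so 4 halving steps.
C3 → C4 → … → C7 after 4 steps.

C7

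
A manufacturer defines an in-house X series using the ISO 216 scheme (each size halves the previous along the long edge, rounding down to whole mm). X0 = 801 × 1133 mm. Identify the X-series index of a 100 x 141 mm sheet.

X6

X0: 801 × 1133 mm
X1: 566 × 801 mm
X2: 400 × 566 mm
X3: 283 × 400 mm
X4: 200 × 283 mm
X5: 141 × 200 mm
X6: 100 × 141 mm
X7: 70 × 100 mm
→ matches X6.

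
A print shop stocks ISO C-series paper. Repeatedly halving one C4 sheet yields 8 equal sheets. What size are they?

C7

8 = 2^3, so 3 halving steps.
C4 → C5 → … → C7 after 3 steps.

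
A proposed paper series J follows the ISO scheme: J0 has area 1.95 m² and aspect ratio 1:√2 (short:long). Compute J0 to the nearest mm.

1174 × 1661 mm

Let the short side be w mm. Then w · w√2 = 1.95 m² = 1,950,000 mm².
w² = 1,950,000/√2, so w ≈ 1174.2 mm; long side = w√2 ≈ 1660.6 mm.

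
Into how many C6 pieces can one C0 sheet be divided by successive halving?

64

Each ISO step halves the sheet: 1 × C0 → 2 × C1 → 4 × C2 → 8 × C3 → …
From C0 to C6 is 6 halving steps: 2^6 = 64.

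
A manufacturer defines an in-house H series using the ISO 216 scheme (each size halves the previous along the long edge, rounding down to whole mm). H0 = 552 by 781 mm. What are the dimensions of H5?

97 × 138 mm

H1: ⌊781/2⌋ × 552 = 390 × 552 mm
H2: ⌊552/2⌋ × 390 = 276 × 390 mm
H3: ⌊390/2⌋ × 276 = 195 × 276 mm
H4: ⌊276/2⌋ × 195 = 138 × 195 mm
H5: ⌊195/2⌋ × 138 = 97 × 138 mm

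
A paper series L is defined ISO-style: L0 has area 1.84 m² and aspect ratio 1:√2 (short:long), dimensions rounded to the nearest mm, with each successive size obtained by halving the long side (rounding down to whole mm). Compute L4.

Let L0's short side be w mm. w · w√2 = 1.84 m² = 1,840,000 mm², so w ≈ 1140.6 mm and w√2 ≈ 1613.1 mm → L0 = 1141 × 1613 mm.
L1: ⌊1613/2⌋ × 1141 = 806 × 1141 mm
L2: ⌊1141/2⌋ × 806 = 570 × 806 mm
L3: ⌊806/2⌋ × 570 = 403 × 570 mm
L4: ⌊570/2⌋ × 403 = 285 × 403 mm

285 × 403 mm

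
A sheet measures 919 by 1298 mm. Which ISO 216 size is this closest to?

C0 (917 × 1297 mm)

Aspect ratio 1298/919 ≈ 1.412 — close to the ISO √2 ≈ 1.414.
In the C-series (envelope sizes, between A and B): C0 = 917 × 1297 mm.
Off by 3 mm total — nearest standard size.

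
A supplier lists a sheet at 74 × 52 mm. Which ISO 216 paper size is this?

A8 (52 × 74 mm)

Aspect ratio 74/52 ≈ 1.423 — close to the ISO √2 ≈ 1.414.
In the A-series (A0 area = 1 m²): A8 = 52 × 74 mm.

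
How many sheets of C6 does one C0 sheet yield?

64

Each ISO step halves the sheet: 1 × C0 → 2 × C1 → 4 × C2 → 8 × C3 → …
From C0 to C6 is 6 halving steps: 2^6 = 64.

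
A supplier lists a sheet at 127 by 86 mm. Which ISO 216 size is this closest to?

B7 (88 × 125 mm)

Aspect ratio 127/86 ≈ 1.477 (ISO target is √2 ≈ 1.414).
In the B-series (B0 = 1000 × 1414 mm): B7 = 88 × 125 mm.
Off by 4 mm total — nearest standard size.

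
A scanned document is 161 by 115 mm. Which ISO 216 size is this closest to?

Aspect ratio 161/115 ≈ 1.400 — close to the ISO √2 ≈ 1.414.
In the C-series (envelope sizes, between A and B): C6 = 114 × 162 mm.
Off by 2 mm total — nearest standard size.

C6 (114 × 162 mm)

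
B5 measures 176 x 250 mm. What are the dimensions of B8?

62 × 88 mm

B6: ⌊250/2⌋ × 176 = 125 × 176 mm
B7: ⌊176/2⌋ × 125 = 88 × 125 mm
B8: ⌊125/2⌋ × 88 = 62 × 88 mm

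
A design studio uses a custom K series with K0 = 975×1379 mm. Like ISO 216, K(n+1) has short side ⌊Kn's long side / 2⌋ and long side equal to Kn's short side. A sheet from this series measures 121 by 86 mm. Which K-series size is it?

K7

K0: 975 × 1379 mm
K1: 689 × 975 mm
K2: 487 × 689 mm
K3: 344 × 487 mm
K4: 243 × 344 mm
K5: 172 × 243 mm
K6: 121 × 172 mm
K7: 86 × 121 mm
K8: 60 × 86 mm
→ matches K7.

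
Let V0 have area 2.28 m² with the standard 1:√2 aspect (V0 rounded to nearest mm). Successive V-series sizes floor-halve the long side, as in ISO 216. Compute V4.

Let V0's short side be w mm. w · w√2 = 2.28 m² = 2,280,000 mm², so w ≈ 1269.7 mm and w√2 ≈ 1795.7 mm → V0 = 1270 × 1796 mm.
V1: ⌊1796/2⌋ × 1270 = 898 × 1270 mm
V2: ⌊1270/2⌋ × 898 = 635 × 898 mm
V3: ⌊898/2⌋ × 635 = 449 × 635 mm
V4: ⌊635/2⌋ × 449 = 317 × 449 mm

317 × 449 mm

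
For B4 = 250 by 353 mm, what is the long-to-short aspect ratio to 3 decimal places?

1.412

353 / 250 = 1.412
ISO 216 targets √2 ≈ 1.414; the -0.002 deviation is from mm rounding.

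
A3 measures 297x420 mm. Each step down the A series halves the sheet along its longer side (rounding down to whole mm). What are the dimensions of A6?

A4: ⌊420/2⌋ × 297 = 210 × 297 mm
A5: ⌊297/2⌋ × 210 = 148 × 210 mm
A6: ⌊210/2⌋ × 148 = 105 × 148 mm

105 × 148 mm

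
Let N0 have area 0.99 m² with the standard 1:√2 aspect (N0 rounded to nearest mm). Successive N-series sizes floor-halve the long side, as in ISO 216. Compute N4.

209 × 295 mm

Let N0's short side be w mm. w · w√2 = 0.99 m² = 990,000 mm², so w ≈ 836.7 mm and w√2 ≈ 1183.2 mm → N0 = 837 × 1183 mm.
N1: ⌊1183/2⌋ × 837 = 591 × 837 mm
N2: ⌊837/2⌋ × 591 = 418 × 591 mm
N3: ⌊591/2⌋ × 418 = 295 × 418 mm
N4: ⌊418/2⌋ × 295 = 209 × 295 mm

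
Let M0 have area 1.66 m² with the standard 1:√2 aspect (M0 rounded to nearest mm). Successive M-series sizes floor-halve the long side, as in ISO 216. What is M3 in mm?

Let M0's short side be w mm. w · w√2 = 1.66 m² = 1,660,000 mm², so w ≈ 1083.4 mm and w√2 ≈ 1532.2 mm → M0 = 1083 × 1532 mm.
M1: ⌊1532/2⌋ × 1083 = 766 × 1083 mm
M2: ⌊1083/2⌋ × 766 = 541 × 766 mm
M3: ⌊766/2⌋ × 541 = 383 × 541 mm

383 × 541 mm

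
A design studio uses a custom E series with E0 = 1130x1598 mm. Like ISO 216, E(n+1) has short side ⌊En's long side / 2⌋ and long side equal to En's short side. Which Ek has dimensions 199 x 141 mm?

E0: 1130 × 1598 mm
E1: 799 × 1130 mm
E2: 565 × 799 mm
E3: 399 × 565 mm
E4: 282 × 399 mm
E5: 199 × 282 mm
E6: 141 × 199 mm
E7: 99 × 141 mm
→ matches E6.

E6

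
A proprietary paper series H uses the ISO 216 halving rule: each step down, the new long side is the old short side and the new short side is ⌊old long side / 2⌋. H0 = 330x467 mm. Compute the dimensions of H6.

41 × 58 mm

H1 = 233 × 330 mm (from H0 by 1 halving).
H2: ⌊330/2⌋ × 233 = 165 × 233 mm
H3: ⌊233/2⌋ × 165 = 116 × 165 mm
H4: ⌊165/2⌋ × 116 = 82 × 116 mm
H5: ⌊116/2⌋ × 82 = 58 × 82 mm
H6: ⌊82/2⌋ × 58 = 41 × 58 mm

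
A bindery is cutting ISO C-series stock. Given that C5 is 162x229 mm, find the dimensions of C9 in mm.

C6: ⌊229/2⌋ × 162 = 114 × 162 mm
C7: ⌊162/2⌋ × 114 = 81 × 114 mm
C8: ⌊114/2⌋ × 81 = 57 × 81 mm
C9: ⌊81/2⌋ × 57 = 40 × 57 mm

40 × 57 mm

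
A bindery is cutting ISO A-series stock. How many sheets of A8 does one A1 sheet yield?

Each ISO step halves the sheet: 1 × A1 → 2 × A2 → 4 × A3 → 8 × A4 → …
From A1 to A8 is 7 halving steps: 2^7 = 128.

128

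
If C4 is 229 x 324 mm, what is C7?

C5: ⌊324/2⌋ × 229 = 162 × 229 mm
C6: ⌊229/2⌋ × 162 = 114 × 162 mm
C7: ⌊162/2⌋ × 114 = 81 × 114 mm

81 × 114 mm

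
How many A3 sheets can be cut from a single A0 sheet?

Each ISO step halves the sheet: 1 × A0 → 2 × A1 → 4 × A2 → 8 × A3
From A0 to A3 is 3 halving steps: 2^3 = 8.

8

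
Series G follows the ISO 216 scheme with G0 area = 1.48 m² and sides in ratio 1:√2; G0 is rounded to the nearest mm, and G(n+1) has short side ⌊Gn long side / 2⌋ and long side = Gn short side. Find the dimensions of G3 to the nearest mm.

Let G0's short side be w mm. w · w√2 = 1.48 m² = 1,480,000 mm², so w ≈ 1023.0 mm and w√2 ≈ 1446.7 mm → G0 = 1023 × 1447 mm.
G1: ⌊1447/2⌋ × 1023 = 723 × 1023 mm
G2: ⌊1023/2⌋ × 723 = 511 × 723 mm
G3: ⌊723/2⌋ × 511 = 361 × 511 mm

361 × 511 mm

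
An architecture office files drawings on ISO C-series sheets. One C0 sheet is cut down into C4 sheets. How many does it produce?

Each ISO step halves the sheet: 1 × C0 → 2 × C1 → 4 × C2 → 8 × C3 → …
From C0 to C4 is 4 halving steps: 2^4 = 16.

16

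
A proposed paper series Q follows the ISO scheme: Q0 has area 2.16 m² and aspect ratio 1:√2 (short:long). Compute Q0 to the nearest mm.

1236 × 1748 mm

Let the short side be w mm. Then w · w√2 = 2.16 m² = 2,160,000 mm².
w² = 2,160,000/√2, so w ≈ 1235.9 mm; long side = w√2 ≈ 1747.8 mm.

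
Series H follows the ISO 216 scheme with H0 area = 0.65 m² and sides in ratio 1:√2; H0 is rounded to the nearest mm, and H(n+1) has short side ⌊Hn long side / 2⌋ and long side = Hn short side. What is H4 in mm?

169 × 239 mm

Let H0's short side be w mm. w · w√2 = 0.65 m² = 650,000 mm², so w ≈ 678.0 mm and w√2 ≈ 958.8 mm → H0 = 678 × 959 mm.
H1: ⌊959/2⌋ × 678 = 479 × 678 mm
H2: ⌊678/2⌋ × 479 = 339 × 479 mm
H3: ⌊479/2⌋ × 339 = 239 × 339 mm
H4: ⌊339/2⌋ × 239 = 169 × 239 mm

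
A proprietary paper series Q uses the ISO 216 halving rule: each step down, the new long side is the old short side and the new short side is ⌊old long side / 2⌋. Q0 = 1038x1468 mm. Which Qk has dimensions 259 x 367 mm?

Q0: 1038 × 1468 mm
Q1: 734 × 1038 mm
Q2: 519 × 734 mm
Q3: 367 × 519 mm
Q4: 259 × 367 mm
Q5: 183 × 259 mm
→ matches Q4.

Q4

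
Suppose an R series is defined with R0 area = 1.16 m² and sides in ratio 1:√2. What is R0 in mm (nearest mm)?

Let the short side be w mm. Then w · w√2 = 1.16 m² = 1,160,000 mm².
w² = 1,160,000/√2, so w ≈ 905.7 mm; long side = w√2 ≈ 1280.8 mm.

906 × 1281 mm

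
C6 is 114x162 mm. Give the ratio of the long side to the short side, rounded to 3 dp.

1.421

162 / 114 = 1.421
ISO 216 targets √2 ≈ 1.414; the +0.007 deviation is from mm rounding.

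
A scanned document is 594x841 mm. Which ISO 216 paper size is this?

Aspect ratio 841/594 ≈ 1.416 — close to the ISO √2 ≈ 1.414.
In the A-series (A0 area = 1 m²): A1 = 594 × 841 mm.

A1 (594 × 841 mm)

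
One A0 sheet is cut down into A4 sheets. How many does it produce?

16

A0 = 841 × 1189 mm; A4 = 210 × 297 mm.
Each halving step doubles the count; 4 steps from A0 to A4.
2^4 = 16.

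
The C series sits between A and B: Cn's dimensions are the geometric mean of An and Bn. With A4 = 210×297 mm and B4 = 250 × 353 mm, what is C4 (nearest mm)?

Short side: √(210 · 250) = √52500 ≈ 229.1 → 229 mm
Long side: √(297 · 353) = √104841 ≈ 323.8 → 324 mm

229 × 324 mm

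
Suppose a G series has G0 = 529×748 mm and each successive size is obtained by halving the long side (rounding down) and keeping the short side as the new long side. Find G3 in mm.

G1: ⌊748/2⌋ × 529 = 374 × 529 mm
G2: ⌊529/2⌋ × 374 = 264 × 374 mm
G3: ⌊374/2⌋ × 264 = 187 × 264 mm

187 × 264 mm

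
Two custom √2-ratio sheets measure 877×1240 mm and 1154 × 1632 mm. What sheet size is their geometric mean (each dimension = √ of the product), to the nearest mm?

1006 × 1423 mm

Short side: √(877 · 1154) = √1012058 ≈ 1006.0 → 1006 mm
Long side: √(1240 · 1632) = √2023680 ≈ 1422.6 → 1423 mm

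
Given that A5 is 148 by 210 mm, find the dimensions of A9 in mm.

A6: ⌊210/2⌋ × 148 = 105 × 148 mm
A7: ⌊148/2⌋ × 105 = 74 × 105 mm
A8: ⌊105/2⌋ × 74 = 52 × 74 mm
A9: ⌊74/2⌋ × 52 = 37 × 52 mm

37 × 52 mm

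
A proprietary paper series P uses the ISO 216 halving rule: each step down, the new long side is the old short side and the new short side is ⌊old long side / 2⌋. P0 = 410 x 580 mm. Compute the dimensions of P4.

102 × 145 mm

P1: ⌊580/2⌋ × 410 = 290 × 410 mm
P2: ⌊410/2⌋ × 290 = 205 × 290 mm
P3: ⌊290/2⌋ × 205 = 145 × 205 mm
P4: ⌊205/2⌋ × 145 = 102 × 145 mm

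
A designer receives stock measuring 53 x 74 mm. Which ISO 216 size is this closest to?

Aspect ratio 74/53 ≈ 1.396 (ISO target is √2 ≈ 1.414).
In the A-series (A0 area = 1 m²): A8 = 52 × 74 mm.
Off by 1 mm total — nearest standard size.

A8 (52 × 74 mm)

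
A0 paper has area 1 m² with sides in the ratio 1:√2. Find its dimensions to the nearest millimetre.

Let the short side be w mm. Then the long side is w√2 and w · w√2 = 10⁶ mm².
w² = 10⁶/√2, so w = 1000 / 2^(1/4) ≈ 840.9 mm; long side = 1000 · 2^(1/4) ≈ 1189.2 mm.

841 × 1189 mm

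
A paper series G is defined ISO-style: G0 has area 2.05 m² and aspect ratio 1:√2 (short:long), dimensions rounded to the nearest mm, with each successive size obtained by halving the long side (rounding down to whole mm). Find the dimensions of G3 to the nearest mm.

Let G0's short side be w mm. w · w√2 = 2.05 m² = 2,050,000 mm², so w ≈ 1204.0 mm and w√2 ≈ 1702.7 mm → G0 = 1204 × 1703 mm.
G1: ⌊1703/2⌋ × 1204 = 851 × 1204 mm
G2: ⌊1204/2⌋ × 851 = 602 × 851 mm
G3: ⌊851/2⌋ × 602 = 425 × 602 mm

425 × 602 mm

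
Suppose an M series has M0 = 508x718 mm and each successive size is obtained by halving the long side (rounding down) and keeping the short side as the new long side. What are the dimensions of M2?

254 × 359 mm

M1: ⌊718/2⌋ × 508 = 359 × 508 mm
M2: ⌊508/2⌋ × 359 = 254 × 359 mm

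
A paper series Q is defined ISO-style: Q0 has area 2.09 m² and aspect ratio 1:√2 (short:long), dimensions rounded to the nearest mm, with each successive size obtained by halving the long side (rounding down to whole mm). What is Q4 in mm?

304 × 429 mm

Let Q0's short side be w mm. w · w√2 = 2.09 m² = 2,090,000 mm², so w ≈ 1215.7 mm and w√2 ≈ 1719.2 mm → Q0 = 1216 × 1719 mm.
Q1: ⌊1719/2⌋ × 1216 = 859 × 1216 mm
Q2: ⌊1216/2⌋ × 859 = 608 × 859 mm
Q3: ⌊859/2⌋ × 608 = 429 × 608 mm
Q4: ⌊608/2⌋ × 429 = 304 × 429 mm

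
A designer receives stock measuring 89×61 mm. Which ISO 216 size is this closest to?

B8 (62 × 88 mm)

Aspect ratio 89/61 ≈ 1.459 (ISO target is √2 ≈ 1.414).
In the B-series (B0 = 1000 × 1414 mm): B8 = 62 × 88 mm.
Off by 2 mm total — nearest standard size.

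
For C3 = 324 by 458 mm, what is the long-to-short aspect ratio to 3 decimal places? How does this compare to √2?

458 / 324 = 1.414
Matches √2 ≈ 1.414 — the ISO 216 defining ratio.

1.414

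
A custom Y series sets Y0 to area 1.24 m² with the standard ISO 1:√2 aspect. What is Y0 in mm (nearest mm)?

936 × 1324 mm

Let the short side be w mm. Then w · w√2 = 1.24 m² = 1,240,000 mm².
w² = 1,240,000/√2, so w ≈ 936.4 mm; long side = w√2 ≈ 1324.2 mm.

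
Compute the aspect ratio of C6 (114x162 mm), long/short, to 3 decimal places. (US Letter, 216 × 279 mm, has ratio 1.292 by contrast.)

162 / 114 = 1.421
ISO 216 targets √2 ≈ 1.414; the +0.007 deviation is from mm rounding.

1.421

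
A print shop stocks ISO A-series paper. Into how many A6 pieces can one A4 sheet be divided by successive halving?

Each ISO step halves the sheet: 1 × A4 → 2 × A5 → 4 × A6
From A4 to A6 is 2 halving steps: 2^2 = 4.

4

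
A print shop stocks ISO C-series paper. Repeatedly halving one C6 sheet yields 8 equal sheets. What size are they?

C9

8 = 2^3, so 3 halving steps.
C6 → C7 → … → C9 after 3 steps.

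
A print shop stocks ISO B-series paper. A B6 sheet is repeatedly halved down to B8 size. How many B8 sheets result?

4

B6 = 125 × 176 mm; B8 = 62 × 88 mm.
Each halving step doubles the count; 2 steps from B6 to B8.
2^2 = 4.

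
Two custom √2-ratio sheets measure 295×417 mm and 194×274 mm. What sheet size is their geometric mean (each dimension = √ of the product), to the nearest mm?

239 × 338 mm

Short side: √(295 · 194) = √57230 ≈ 239.2 → 239 mm
Long side: √(417 · 274) = √114258 ≈ 338.0 → 338 mm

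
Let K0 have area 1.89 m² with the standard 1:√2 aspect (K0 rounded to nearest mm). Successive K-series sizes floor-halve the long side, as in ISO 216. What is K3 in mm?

408 × 578 mm

Let K0's short side be w mm. w · w√2 = 1.89 m² = 1,890,000 mm², so w ≈ 1156.0 mm and w√2 ≈ 1634.9 mm → K0 = 1156 × 1635 mm.
K1: ⌊1635/2⌋ × 1156 = 817 × 1156 mm
K2: ⌊1156/2⌋ × 817 = 578 × 817 mm
K3: ⌊817/2⌋ × 578 = 408 × 578 mm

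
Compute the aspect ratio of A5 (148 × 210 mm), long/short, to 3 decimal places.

1.419

210 / 148 = 1.419
ISO 216 targets √2 ≈ 1.414; the +0.005 deviation is from mm rounding.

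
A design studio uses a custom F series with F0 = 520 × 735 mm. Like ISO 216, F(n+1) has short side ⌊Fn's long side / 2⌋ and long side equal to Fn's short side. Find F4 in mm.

130 × 183 mm

F1: ⌊735/2⌋ × 520 = 367 × 520 mm
F2: ⌊520/2⌋ × 367 = 260 × 367 mm
F3: ⌊367/2⌋ × 260 = 183 × 260 mm
F4: ⌊260/2⌋ × 183 = 130 × 183 mm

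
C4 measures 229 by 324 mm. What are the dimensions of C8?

C5: ⌊324/2⌋ × 229 = 162 × 229 mm
C6: ⌊229/2⌋ × 162 = 114 × 162 mm
C7: ⌊162/2⌋ × 114 = 81 × 114 mm
C8: ⌊114/2⌋ × 81 = 57 × 81 mm

57 × 81 mm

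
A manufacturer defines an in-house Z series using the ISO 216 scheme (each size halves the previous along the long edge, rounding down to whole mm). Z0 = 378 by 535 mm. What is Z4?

Z1: ⌊535/2⌋ × 378 = 267 × 378 mm
Z2: ⌊378/2⌋ × 267 = 189 × 267 mm
Z3: ⌊267/2⌋ × 189 = 133 × 189 mm
Z4: ⌊189/2⌋ × 133 = 94 × 133 mm

94 × 133 mm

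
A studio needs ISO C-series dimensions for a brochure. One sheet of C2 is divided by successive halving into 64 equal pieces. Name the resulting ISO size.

C8

64 = 2^6, so 6 halving steps.
C2 → C3 → … → C8 after 6 steps.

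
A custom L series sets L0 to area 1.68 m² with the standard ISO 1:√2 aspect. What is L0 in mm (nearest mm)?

1090 × 1541 mm

Let the short side be w mm. Then w · w√2 = 1.68 m² = 1,680,000 mm².
w² = 1,680,000/√2, so w ≈ 1089.9 mm; long side = w√2 ≈ 1541.4 mm.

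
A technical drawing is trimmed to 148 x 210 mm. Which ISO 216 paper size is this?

A5 (148 × 210 mm)

Aspect ratio 210/148 ≈ 1.419 — close to the ISO √2 ≈ 1.414.
In the A-series (A0 area = 1 m²): A5 = 148 × 210 mm.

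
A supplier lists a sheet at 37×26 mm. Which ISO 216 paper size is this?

A10 (26 × 37 mm)

Aspect ratio 37/26 ≈ 1.423 — close to the ISO √2 ≈ 1.414.
In the A-series (A0 area = 1 m²): A10 = 26 × 37 mm.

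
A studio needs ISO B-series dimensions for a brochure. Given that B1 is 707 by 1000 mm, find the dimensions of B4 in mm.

250 × 353 mm

B2: ⌊1000/2⌋ × 707 = 500 × 707 mm
B3: ⌊707/2⌋ × 500 = 353 × 500 mm
B4: ⌊500/2⌋ × 353 = 250 × 353 mm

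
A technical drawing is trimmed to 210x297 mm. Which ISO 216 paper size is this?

Aspect ratio 297/210 ≈ 1.414 — close to the ISO √2 ≈ 1.414.
In the A-series (A0 area = 1 m²): A4 = 210 × 297 mm.

A4 (210 × 297 mm)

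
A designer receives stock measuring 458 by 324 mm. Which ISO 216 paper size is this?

C3 (324 × 458 mm)

Aspect ratio 458/324 ≈ 1.414 — close to the ISO √2 ≈ 1.414.
In the C-series (envelope sizes, between A and B): C3 = 324 × 458 mm.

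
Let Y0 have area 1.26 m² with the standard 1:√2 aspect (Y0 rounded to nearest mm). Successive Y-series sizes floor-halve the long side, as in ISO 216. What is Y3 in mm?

Let Y0's short side be w mm. w · w√2 = 1.26 m² = 1,260,000 mm², so w ≈ 943.9 mm and w√2 ≈ 1334.9 mm → Y0 = 944 × 1335 mm.
Y1: ⌊1335/2⌋ × 944 = 667 × 944 mm
Y2: ⌊944/2⌋ × 667 = 472 × 667 mm
Y3: ⌊667/2⌋ × 472 = 333 × 472 mm

333 × 472 mm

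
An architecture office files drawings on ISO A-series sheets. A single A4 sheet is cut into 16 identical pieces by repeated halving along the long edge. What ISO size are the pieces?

A8

16 = 2^4, so 4 halving steps.
A4 → A5 → … → A8 after 4 steps.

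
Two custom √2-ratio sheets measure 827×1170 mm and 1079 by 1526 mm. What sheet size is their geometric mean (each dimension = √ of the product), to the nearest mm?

Short side: √(827 · 1079) = √892333 ≈ 944.6 → 945 mm
Long side: √(1170 · 1526) = √1785420 ≈ 1336.2 → 1336 mm

945 × 1336 mm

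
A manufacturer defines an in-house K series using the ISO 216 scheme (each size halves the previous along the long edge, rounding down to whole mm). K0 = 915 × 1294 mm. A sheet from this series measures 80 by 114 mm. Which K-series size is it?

K7

K0: 915 × 1294 mm
K1: 647 × 915 mm
K2: 457 × 647 mm
K3: 323 × 457 mm
K4: 228 × 323 mm
K5: 161 × 228 mm
K6: 114 × 161 mm
K7: 80 × 114 mm
K8: 57 × 80 mm
→ matches K7.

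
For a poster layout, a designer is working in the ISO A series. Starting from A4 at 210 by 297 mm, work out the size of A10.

26 × 37 mm

A5: ⌊297/2⌋ × 210 = 148 × 210 mm
A6: ⌊210/2⌋ × 148 = 105 × 148 mm
A7: ⌊148/2⌋ × 105 = 74 × 105 mm
A8: ⌊105/2⌋ × 74 = 52 × 74 mm
A9: ⌊74/2⌋ × 52 = 37 × 52 mm
A10: ⌊52/2⌋ × 37 = 26 × 37 mm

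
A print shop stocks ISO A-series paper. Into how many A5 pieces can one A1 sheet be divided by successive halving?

Each ISO step halves the sheet: 1 × A1 → 2 × A2 → 4 × A3 → 8 × A4 → …
From A1 to A5 is 4 halving steps: 2^4 = 16.

16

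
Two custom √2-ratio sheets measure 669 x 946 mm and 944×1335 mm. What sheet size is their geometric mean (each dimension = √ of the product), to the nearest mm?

Short side: √(669 · 944) = √631536 ≈ 794.7 → 795 mm
Long side: √(946 · 1335) = √1262910 ≈ 1123.8 → 1124 mm

795 × 1124 mm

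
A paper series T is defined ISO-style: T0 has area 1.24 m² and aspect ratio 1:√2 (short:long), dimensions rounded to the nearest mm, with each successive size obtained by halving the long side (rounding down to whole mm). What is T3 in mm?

331 × 468 mm

Let T0's short side be w mm. w · w√2 = 1.24 m² = 1,240,000 mm², so w ≈ 936.4 mm and w√2 ≈ 1324.2 mm → T0 = 936 × 1324 mm.
T1: ⌊1324/2⌋ × 936 = 662 × 936 mm
T2: ⌊936/2⌋ × 662 = 468 × 662 mm
T3: ⌊662/2⌋ × 468 = 331 × 468 mm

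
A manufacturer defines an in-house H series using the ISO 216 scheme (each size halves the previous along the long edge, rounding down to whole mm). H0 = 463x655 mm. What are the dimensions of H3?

H1: ⌊655/2⌋ × 463 = 327 × 463 mm
H2: ⌊463/2⌋ × 327 = 231 × 327 mm
H3: ⌊327/2⌋ × 231 = 163 × 231 mm

163 × 231 mm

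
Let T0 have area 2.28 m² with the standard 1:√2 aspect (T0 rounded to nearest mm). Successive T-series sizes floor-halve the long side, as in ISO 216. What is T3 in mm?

Let T0's short side be w mm. w · w√2 = 2.28 m² = 2,280,000 mm², so w ≈ 1269.7 mm and w√2 ≈ 1795.7 mm → T0 = 1270 × 1796 mm.
T1: ⌊1796/2⌋ × 1270 = 898 × 1270 mm
T2: ⌊1270/2⌋ × 898 = 635 × 898 mm
T3: ⌊898/2⌋ × 635 = 449 × 635 mm

449 × 635 mm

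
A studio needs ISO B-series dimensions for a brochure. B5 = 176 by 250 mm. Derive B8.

B6: ⌊250/2⌋ × 176 = 125 × 176 mm
B7: ⌊176/2⌋ × 125 = 88 × 125 mm
B8: ⌊125/2⌋ × 88 = 62 × 88 mm

62 × 88 mm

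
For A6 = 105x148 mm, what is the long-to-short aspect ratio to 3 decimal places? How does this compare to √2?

148 / 105 = 1.410
ISO 216 targets √2 ≈ 1.414; the -0.005 deviation is from mm rounding.

1.410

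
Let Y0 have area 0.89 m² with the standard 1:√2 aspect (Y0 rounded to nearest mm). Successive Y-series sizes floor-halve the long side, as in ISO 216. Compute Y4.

Let Y0's short side be w mm. w · w√2 = 0.89 m² = 890,000 mm², so w ≈ 793.3 mm and w√2 ≈ 1121.9 mm → Y0 = 793 × 1122 mm.
Y1: ⌊1122/2⌋ × 793 = 561 × 793 mm
Y2: ⌊793/2⌋ × 561 = 396 × 561 mm
Y3: ⌊561/2⌋ × 396 = 280 × 396 mm
Y4: ⌊396/2⌋ × 280 = 198 × 280 mm

198 × 280 mm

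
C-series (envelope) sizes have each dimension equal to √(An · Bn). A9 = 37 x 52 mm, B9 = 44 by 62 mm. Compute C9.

Short side: √(37 · 44) = √1628 ≈ 40.3 → 40 mm
Long side: √(52 · 62) = √3224 ≈ 56.8 → 57 mm

40 × 57 mm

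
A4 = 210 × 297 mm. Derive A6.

A5: ⌊297/2⌋ × 210 = 148 × 210 mm
A6: ⌊210/2⌋ × 148 = 105 × 148 mm

105 × 148 mm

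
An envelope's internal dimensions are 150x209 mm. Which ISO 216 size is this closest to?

Aspect ratio 209/150 ≈ 1.393 (ISO target is √2 ≈ 1.414).
In the A-series (A0 area = 1 m²): A5 = 148 × 210 mm.
Off by 3 mm total — nearest standard size.

A5 (148 × 210 mm)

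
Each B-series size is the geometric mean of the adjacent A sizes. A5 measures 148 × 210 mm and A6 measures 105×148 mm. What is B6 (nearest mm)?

Short side: √(148 · 105) = √15540 ≈ 124.7 → 125 mm
Long side: √(210 · 148) = √31080 ≈ 176.3 → 176 mm

125 × 176 mm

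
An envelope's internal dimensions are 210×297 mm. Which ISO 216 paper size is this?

Aspect ratio 297/210 ≈ 1.414 — close to the ISO √2 ≈ 1.414.
In the A-series (A0 area = 1 m²): A4 = 210 × 297 mm.

A4 (210 × 297 mm)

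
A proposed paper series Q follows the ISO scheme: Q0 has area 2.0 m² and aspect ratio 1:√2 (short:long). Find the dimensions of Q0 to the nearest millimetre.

1189 × 1682 mm

Let the short side be w mm. Then w · w√2 = 2.0 m² = 2,000,000 mm².
w² = 2,000,000/√2, so w ≈ 1189.2 mm; long side = w√2 ≈ 1681.8 mm.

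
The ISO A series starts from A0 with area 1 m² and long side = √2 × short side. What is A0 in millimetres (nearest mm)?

Let the short side be w mm. Then the long side is w√2 and w · w√2 = 10⁶ mm².
w² = 10⁶/√2, so w = 1000 / 2^(1/4) ≈ 840.9 mm; long side = 1000 · 2^(1/4) ≈ 1189.2 mm.

841 × 1189 mm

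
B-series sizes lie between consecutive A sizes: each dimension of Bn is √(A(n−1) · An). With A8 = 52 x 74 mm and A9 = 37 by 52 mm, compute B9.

44 × 62 mm

Short side: √(52 · 37) = √1924 ≈ 43.9 → 44 mm
Long side: √(74 · 52) = √3848 ≈ 62.0 → 62 mm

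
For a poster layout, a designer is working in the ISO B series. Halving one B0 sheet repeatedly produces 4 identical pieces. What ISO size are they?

B2

4 = 2^2, so 2 halving steps.
B0 → B1 → … → B2 after 2 steps.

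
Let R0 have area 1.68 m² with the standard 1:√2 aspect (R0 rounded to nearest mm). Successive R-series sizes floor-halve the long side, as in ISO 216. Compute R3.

Let R0's short side be w mm. w · w√2 = 1.68 m² = 1,680,000 mm², so w ≈ 1089.9 mm and w√2 ≈ 1541.4 mm → R0 = 1090 × 1541 mm.
R1: ⌊1541/2⌋ × 1090 = 770 × 1090 mm
R2: ⌊1090/2⌋ × 770 = 545 × 770 mm
R3: ⌊770/2⌋ × 545 = 385 × 545 mm

385 × 545 mm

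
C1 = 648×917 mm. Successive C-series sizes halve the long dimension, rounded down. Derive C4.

C2: ⌊917/2⌋ × 648 = 458 × 648 mm
C3: ⌊648/2⌋ × 458 = 324 × 458 mm
C4: ⌊458/2⌋ × 324 = 229 × 324 mm

229 × 324 mm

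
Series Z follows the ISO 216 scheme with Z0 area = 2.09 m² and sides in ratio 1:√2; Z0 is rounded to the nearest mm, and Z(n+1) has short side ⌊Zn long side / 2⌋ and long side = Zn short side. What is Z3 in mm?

Let Z0's short side be w mm. w · w√2 = 2.09 m² = 2,090,000 mm², so w ≈ 1215.7 mm and w√2 ≈ 1719.2 mm → Z0 = 1216 × 1719 mm.
Z1: ⌊1719/2⌋ × 1216 = 859 × 1216 mm
Z2: ⌊1216/2⌋ × 859 = 608 × 859 mm
Z3: ⌊859/2⌋ × 608 = 429 × 608 mm

429 × 608 mm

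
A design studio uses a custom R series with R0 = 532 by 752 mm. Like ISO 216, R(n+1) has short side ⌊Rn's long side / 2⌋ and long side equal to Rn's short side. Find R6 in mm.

R1 = 376 × 532 mm (from R0 by 1 halving).
R2: ⌊532/2⌋ × 376 = 266 × 376 mm
R3: ⌊376/2⌋ × 266 = 188 × 266 mm
R4: ⌊266/2⌋ × 188 = 133 × 188 mm
R5: ⌊188/2⌋ × 133 = 94 × 133 mm
R6: ⌊133/2⌋ × 94 = 66 × 94 mm

66 × 94 mm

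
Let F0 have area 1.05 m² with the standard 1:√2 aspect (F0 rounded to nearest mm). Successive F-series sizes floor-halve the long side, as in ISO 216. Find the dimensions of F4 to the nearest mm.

215 × 304 mm

Let F0's short side be w mm. w · w√2 = 1.05 m² = 1,050,000 mm², so w ≈ 861.7 mm and w√2 ≈ 1218.6 mm → F0 = 862 × 1219 mm.
F1: ⌊1219/2⌋ × 862 = 609 × 862 mm
F2: ⌊862/2⌋ × 609 = 431 × 609 mm
F3: ⌊609/2⌋ × 431 = 304 × 431 mm
F4: ⌊431/2⌋ × 304 = 215 × 304 mm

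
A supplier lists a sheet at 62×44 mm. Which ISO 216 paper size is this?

B9 (44 × 62 mm)

Aspect ratio 62/44 ≈ 1.409 — close to the ISO √2 ≈ 1.414.
In the B-series (B0 = 1000 × 1414 mm): B9 = 44 × 62 mm.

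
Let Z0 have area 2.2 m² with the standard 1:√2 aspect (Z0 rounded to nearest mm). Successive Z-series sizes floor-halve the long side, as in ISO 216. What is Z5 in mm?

220 × 311 mm

Let Z0's short side be w mm. w · w√2 = 2.2 m² = 2,200,000 mm², so w ≈ 1247.3 mm and w√2 ≈ 1763.9 mm → Z0 = 1247 × 1764 mm.
Z1: ⌊1764/2⌋ × 1247 = 882 × 1247 mm
Z2: ⌊1247/2⌋ × 882 = 623 × 882 mm
Z3: ⌊882/2⌋ × 623 = 441 × 623 mm
Z4: ⌊623/2⌋ × 441 = 311 × 441 mm
Z5: ⌊441/2⌋ × 311 = 220 × 311 mm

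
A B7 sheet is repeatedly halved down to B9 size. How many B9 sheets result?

4

B7 = 88 × 125 mm; B9 = 44 × 62 mm.
Each halving step doubles the count; 2 steps from B7 to B9.
2^2 = 4.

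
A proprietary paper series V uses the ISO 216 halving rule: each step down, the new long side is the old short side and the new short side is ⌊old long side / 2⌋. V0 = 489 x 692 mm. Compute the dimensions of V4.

122 × 173 mm

V1 = 346 × 489 mm (from V0 by 1 halving).
V2: ⌊489/2⌋ × 346 = 244 × 346 mm
V3: ⌊346/2⌋ × 244 = 173 × 244 mm
V4: ⌊244/2⌋ × 173 = 122 × 173 mm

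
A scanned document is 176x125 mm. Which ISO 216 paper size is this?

B6 (125 × 176 mm)

Aspect ratio 176/125 ≈ 1.408 — close to the ISO √2 ≈ 1.414.
In the B-series (B0 = 1000 × 1414 mm): B6 = 125 × 176 mm.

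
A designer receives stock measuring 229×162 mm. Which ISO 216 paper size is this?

Aspect ratio 229/162 ≈ 1.414 — close to the ISO √2 ≈ 1.414.
In the C-series (envelope sizes, between A and B): C5 = 162 × 229 mm.

C5 (162 × 229 mm)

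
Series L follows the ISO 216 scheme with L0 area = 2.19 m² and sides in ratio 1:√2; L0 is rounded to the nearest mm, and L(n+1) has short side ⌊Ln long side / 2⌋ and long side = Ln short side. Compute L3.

Let L0's short side be w mm. w · w√2 = 2.19 m² = 2,190,000 mm², so w ≈ 1244.4 mm and w√2 ≈ 1759.9 mm → L0 = 1244 × 1760 mm.
L1: ⌊1760/2⌋ × 1244 = 880 × 1244 mm
L2: ⌊1244/2⌋ × 880 = 622 × 880 mm
L3: ⌊880/2⌋ × 622 = 440 × 622 mm

440 × 622 mm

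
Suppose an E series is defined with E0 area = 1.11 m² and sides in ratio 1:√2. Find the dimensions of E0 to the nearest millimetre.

886 × 1253 mm

Let the short side be w mm. Then w · w√2 = 1.11 m² = 1,110,000 mm².
w² = 1,110,000/√2, so w ≈ 885.9 mm; long side = w√2 ≈ 1252.9 mm.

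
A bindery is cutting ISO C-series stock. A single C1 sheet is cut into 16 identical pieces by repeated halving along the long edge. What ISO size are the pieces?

16 = 2^4, so 4 halving steps.
C1 → C2 → … → C5 after 4 steps.

C5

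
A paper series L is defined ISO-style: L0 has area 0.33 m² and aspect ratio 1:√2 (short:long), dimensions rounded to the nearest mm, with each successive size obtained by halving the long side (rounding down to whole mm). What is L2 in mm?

241 × 341 mm

Let L0's short side be w mm. w · w√2 = 0.33 m² = 330,000 mm², so w ≈ 483.1 mm and w√2 ≈ 683.1 mm → L0 = 483 × 683 mm.
L1: ⌊683/2⌋ × 483 = 341 × 483 mm
L2: ⌊483/2⌋ × 341 = 241 × 341 mm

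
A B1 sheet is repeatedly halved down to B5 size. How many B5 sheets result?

Each ISO step halves the sheet: 1 × B1 → 2 × B2 → 4 × B3 → 8 × B4 → …
From B1 to B5 is 4 halving steps: 2^4 = 16.

16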